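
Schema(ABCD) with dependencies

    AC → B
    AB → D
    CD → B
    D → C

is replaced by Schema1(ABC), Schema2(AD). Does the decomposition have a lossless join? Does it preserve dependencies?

lossy and not dependency-preserving

Lossless test: (A)⁺ = {A}, which is a superkey of neither fragment — lossy.
Dependency preservation: the restricted closure of {AB} across the fragments never reaches {D}, so AB → D cannot be enforced without a join — not preserved.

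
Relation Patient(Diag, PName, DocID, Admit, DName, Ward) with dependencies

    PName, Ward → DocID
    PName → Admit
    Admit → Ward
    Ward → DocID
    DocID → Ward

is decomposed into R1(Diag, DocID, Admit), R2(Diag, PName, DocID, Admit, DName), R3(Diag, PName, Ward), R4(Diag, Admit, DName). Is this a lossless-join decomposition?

Chase test. Columns are Diag, PName, DocID, Admit, DName, Ward; row i has aⱼ where attribute j ∈ Ri, else bᵢⱼ.
Initial tableau (one row per fragment):
  row 1: a1 b12 a3 a4 b15 b16
  row 2: a1 a2 a3 a4 a5 b26
  row 3: a1 a2 b33 b34 b35 a6
  row 4: a1 b42 b43 a4 a5 b46
Rows 2 and 3 agree on PName; apply PName→Admit and equate their Admit entries.
Rows 1 and 2 agree on Admit; apply Admit→Ward and equate their Ward entries.
Rows 1 and 3 agree on Admit; apply Admit→Ward and equate their Ward entries.
Rows 1 and 4 agree on Admit; apply Admit→Ward and equate their Ward entries.
Rows 1 and 3 agree on Ward; apply Ward→DocID and equate their DocID entries.
Rows 1 and 4 agree on Ward; apply Ward→DocID and equate their DocID entries.
Row 2 is now all distinguished symbols — the join is lossless.

Yes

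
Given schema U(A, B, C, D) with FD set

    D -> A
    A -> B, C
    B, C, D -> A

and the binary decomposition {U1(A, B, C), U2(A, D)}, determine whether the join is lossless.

Common attributes: U1 ∩ U2 = {A}.
Closure of {A}: A → B, C applies, adding B, C. So (A)⁺ = {A, B, C}.
This closure contains every attribute of U1, so U1 ∩ U2 → U1. The join is lossless.

Yes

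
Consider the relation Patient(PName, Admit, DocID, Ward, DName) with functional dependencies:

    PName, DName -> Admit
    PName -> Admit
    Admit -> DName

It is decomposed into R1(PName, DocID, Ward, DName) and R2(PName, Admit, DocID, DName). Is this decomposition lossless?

Yes

Common attributes: R1 ∩ R2 = {PName, DocID, DName}.
Closure of {PName, DocID, DName}: PName, DName → Admit applies, adding Admit. So (PName, DocID, DName)⁺ = {PName, Admit, DocID, DName}.
This closure contains every attribute of R2, so R1 ∩ R2 → R2. The join is lossless.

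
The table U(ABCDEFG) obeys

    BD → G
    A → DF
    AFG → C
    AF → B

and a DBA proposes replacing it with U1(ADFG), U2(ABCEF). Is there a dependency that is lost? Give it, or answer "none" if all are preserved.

BD → G

Check BD → G: no single fragment contains all of {BDG}, and the restricted closure of {BD} across the fragments never reaches {G}.
A → DF is preserved.
AFG → C is preserved.
AF → B is preserved.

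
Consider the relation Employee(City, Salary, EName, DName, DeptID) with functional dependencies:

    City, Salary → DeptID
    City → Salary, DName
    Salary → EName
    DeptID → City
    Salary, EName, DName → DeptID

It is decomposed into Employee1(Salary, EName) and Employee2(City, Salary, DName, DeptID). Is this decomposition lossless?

Common attributes: Employee1 ∩ Employee2 = {Salary}.
Closure of {Salary}: Salary → EName applies, adding EName. So (Salary)⁺ = {Salary, EName}.
This closure contains every attribute of Employee1, so Employee1 ∩ Employee2 → Employee1. The join is lossless.

Yes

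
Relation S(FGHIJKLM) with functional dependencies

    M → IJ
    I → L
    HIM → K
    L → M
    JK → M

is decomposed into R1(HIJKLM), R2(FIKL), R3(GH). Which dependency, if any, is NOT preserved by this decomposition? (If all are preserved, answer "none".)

M → IJ lies within R1.
I → L lies within R1.
HIM → K lies within R1.
L → M lies within R1.
JK → M lies within R1.
Every dependency is enforceable on the fragments, so the decomposition is dependency-preserving.

none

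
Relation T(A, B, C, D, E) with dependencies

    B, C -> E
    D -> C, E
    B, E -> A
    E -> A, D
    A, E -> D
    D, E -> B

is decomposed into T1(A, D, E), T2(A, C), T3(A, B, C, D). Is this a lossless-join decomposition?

Chase test. Columns are A, B, C, D, E; row i has aⱼ where attribute j ∈ Ti, else bᵢⱼ.
Initial tableau (one row per fragment):
  row 1: a1 b12 b13 a4 a5
  row 2: a1 b22 a3 b24 b25
  row 3: a1 a2 a3 a4 b35
Rows 1 and 3 agree on D; apply D→C, E and equate their C, E entries.
Rows 1 and 3 agree on D, E; apply D, E→B and equate their B entries.
Row 1 is now all distinguished symbols — the join is lossless.

Yes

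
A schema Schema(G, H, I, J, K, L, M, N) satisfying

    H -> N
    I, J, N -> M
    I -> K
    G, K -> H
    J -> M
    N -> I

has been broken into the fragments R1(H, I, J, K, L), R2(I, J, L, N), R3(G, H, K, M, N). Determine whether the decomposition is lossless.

No

Chase test. Columns are G, H, I, J, K, L, M, N; row i has aⱼ where attribute j ∈ Ri, else bᵢⱼ.
Initial tableau (one row per fragment):
  row 1: b11 a2 a3 a4 a5 a6 b17 b18
  row 2: b21 b22 a3 a4 b25 a6 b27 a8
  row 3: a1 a2 b33 b34 a5 b36 a7 a8
Rows 1 and 3 agree on H; apply H→N and equate their N entries.
Rows 1 and 2 agree on I, J, N; apply I, J, N→M and equate their M entries.
Rows 1 and 2 agree on I; apply I→K and equate their K entries.
Rows 1 and 3 agree on N; apply N→I and equate their I entries.
No row becomes fully distinguished — the join is lossy.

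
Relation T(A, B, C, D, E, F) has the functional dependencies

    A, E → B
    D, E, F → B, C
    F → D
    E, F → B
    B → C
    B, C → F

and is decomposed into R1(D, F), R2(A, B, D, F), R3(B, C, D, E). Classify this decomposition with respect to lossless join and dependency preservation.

lossy and not dependency-preserving

Lossless test (chase): Rows 2 and 3 agree on B; apply B→C and equate their C entries. Rows 2 and 3 agree on B, C; apply B, C→F and equate their F entries. No row becomes fully distinguished — the join is lossy.
Dependency preservation: the restricted closure of {A, E} across the fragments never reaches {B}, so A, E → B cannot be enforced without a join — not preserved.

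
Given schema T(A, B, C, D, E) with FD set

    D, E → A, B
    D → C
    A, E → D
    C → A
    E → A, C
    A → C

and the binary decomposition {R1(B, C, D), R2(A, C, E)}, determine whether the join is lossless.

Common attributes: R1 ∩ R2 = {C}.
Closure of {C}: C → A applies, adding A. So (C)⁺ = {A, C}.
The closure contains neither all of R1 = {B, C, D} nor all of R2 = {A, C, E}, so the common attributes are not a superkey of either fragment. The join is lossy.

No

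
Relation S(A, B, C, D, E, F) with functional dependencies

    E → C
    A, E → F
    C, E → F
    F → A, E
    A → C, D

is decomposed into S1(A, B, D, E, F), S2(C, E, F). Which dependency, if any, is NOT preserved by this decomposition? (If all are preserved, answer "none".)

Check A → C, D: no single fragment contains all of {A, C, D}, and the restricted closure of {A} across the fragments never reaches {C, D}.
E → C is preserved.
A, E → F is preserved.
C, E → F is preserved.
F → A, E is preserved.

A → C, D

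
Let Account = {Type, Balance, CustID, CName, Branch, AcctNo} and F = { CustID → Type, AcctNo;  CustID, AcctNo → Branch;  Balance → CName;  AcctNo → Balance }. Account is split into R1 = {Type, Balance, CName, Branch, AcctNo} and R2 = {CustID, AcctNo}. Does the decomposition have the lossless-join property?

No

Common attributes: R1 ∩ R2 = {AcctNo}.
Closure of {AcctNo}: AcctNo → Balance applies, adding Balance; Balance → CName applies, adding CName. So (AcctNo)⁺ = {Balance, CName, AcctNo}.
The closure contains neither all of R1 = {Type, Balance, CName, Branch, AcctNo} nor all of R2 = {CustID, AcctNo}, so the common attributes are not a superkey of either fragment. The join is lossy.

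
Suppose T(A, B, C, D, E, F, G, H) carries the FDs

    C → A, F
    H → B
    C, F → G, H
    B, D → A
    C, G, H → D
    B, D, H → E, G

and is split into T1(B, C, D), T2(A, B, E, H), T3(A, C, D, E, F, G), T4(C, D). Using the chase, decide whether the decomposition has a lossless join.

No

Chase test. Columns are A, B, C, D, E, F, G, H; row i has aⱼ where attribute j ∈ Ti, else bᵢⱼ.
Initial tableau (one row per fragment):
  row 1: b11 a2 a3 a4 b15 b16 b17 b18
  row 2: a1 a2 b23 b24 a5 b26 b27 a8
  row 3: a1 b32 a3 a4 a5 a6 a7 b38
  row 4: b41 b42 a3 a4 b45 b46 b47 b48
Rows 1 and 3 agree on C; apply C→A, F and equate their A, F entries.
Rows 1 and 4 agree on C; apply C→A, F and equate their A, F entries.
Rows 1 and 3 agree on C, F; apply C, F→G, H and equate their G, H entries.
Rows 1 and 4 agree on C, F; apply C, F→G, H and equate their G, H entries.
Rows 1 and 3 agree on H; apply H→B and equate their B entries.
Rows 1 and 4 agree on H; apply H→B and equate their B entries.
Rows 1 and 3 agree on B, D, H; apply B, D, H→E, G and equate their E, G entries.
Rows 1 and 4 agree on B, D, H; apply B, D, H→E, G and equate their E, G entries.
No row becomes fully distinguished — the join is lossy.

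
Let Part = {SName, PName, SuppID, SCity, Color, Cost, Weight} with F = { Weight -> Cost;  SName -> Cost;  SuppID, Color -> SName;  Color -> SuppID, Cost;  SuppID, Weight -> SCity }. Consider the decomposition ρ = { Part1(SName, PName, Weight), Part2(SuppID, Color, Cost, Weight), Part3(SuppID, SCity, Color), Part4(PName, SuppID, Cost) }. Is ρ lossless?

Chase test. Columns are SName, PName, SuppID, SCity, Color, Cost, Weight; row i has aⱼ where attribute j ∈ Parti, else bᵢⱼ.
Initial tableau (one row per fragment):
  row 1: a1 a2 b13 b14 b15 b16 a7
  row 2: b21 b22 a3 b24 a5 a6 a7
  row 3: b31 b32 a3 a4 a5 b36 b37
  row 4: b41 a2 a3 b44 b45 a6 b47
Rows 1 and 2 agree on Weight; apply Weight→Cost and equate their Cost entries.
Rows 2 and 3 agree on SuppID, Color; apply SuppID, Color→SName and equate their SName entries.
Rows 2 and 3 agree on Color; apply Color→SuppID, Cost and equate their SuppID, Cost entries.
No row becomes fully distinguished — the join is lossy.

No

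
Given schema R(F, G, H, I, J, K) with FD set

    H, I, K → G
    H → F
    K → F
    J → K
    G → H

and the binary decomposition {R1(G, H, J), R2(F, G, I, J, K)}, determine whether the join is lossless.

Common attributes: R1 ∩ R2 = {G, J}.
Closure of {G, J}: J → K applies, adding K; G → H applies, adding H; H → F applies, adding F. So (G, J)⁺ = {F, G, H, J, K}.
This closure contains every attribute of R1, so R1 ∩ R2 → R1. The join is lossless.

Yes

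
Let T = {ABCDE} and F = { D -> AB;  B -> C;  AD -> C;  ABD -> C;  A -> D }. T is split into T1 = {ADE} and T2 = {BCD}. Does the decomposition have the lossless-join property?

Yes

Common attributes: T1 ∩ T2 = {D}.
Closure of {D}: D → AB applies, adding AB; B → C applies, adding C. So (D)⁺ = {ABCD}.
This closure contains every attribute of T2, so T1 ∩ T2 → T2. The join is lossless.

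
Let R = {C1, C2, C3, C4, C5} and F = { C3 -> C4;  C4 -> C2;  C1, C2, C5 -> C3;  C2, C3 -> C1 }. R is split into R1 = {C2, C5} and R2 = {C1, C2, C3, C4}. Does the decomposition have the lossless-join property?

Common attributes: R1 ∩ R2 = {C2}.
No dependency enlarges {C2}, so (C2)⁺ = {C2}.
The closure contains neither all of R1 = {C2, C5} nor all of R2 = {C1, C2, C3, C4}, so the common attributes are not a superkey of either fragment. The join is lossy.

No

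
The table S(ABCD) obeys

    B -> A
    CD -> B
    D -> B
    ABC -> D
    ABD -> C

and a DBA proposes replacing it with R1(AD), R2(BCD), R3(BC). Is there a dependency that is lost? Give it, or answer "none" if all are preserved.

Check B → A: no single fragment contains all of {AB}, and the restricted closure of {B} across the fragments never reaches {A}.
CD → B is preserved.
D → B is preserved.
ABC → D is preserved.
ABD → C is preserved.

B -> A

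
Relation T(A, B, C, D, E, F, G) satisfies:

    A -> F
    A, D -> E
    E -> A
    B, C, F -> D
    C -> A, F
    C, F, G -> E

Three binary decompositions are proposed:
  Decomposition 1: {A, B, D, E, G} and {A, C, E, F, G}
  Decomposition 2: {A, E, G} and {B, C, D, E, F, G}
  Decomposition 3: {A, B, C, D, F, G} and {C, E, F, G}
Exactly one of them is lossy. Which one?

Decomposition 1: common = {A, E, G}, closure = {A, E, F, G} → lossy.
Decomposition 2: common = {E, G}, closure = {A, E, F, G} → lossless.
Decomposition 3: common = {C, F, G}, closure = {A, C, E, F, G} → lossless.

Decomposition 1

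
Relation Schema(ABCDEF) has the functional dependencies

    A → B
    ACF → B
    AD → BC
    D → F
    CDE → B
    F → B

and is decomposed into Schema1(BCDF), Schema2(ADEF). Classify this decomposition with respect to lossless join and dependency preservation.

Lossless test: (DF)⁺ = {BDF}, which is a superkey of neither fragment — lossy.
Dependency preservation: the restricted closure of {A} across the fragments never reaches {B}, so A → B cannot be enforced without a join — not preserved.

lossy and not dependency-preserving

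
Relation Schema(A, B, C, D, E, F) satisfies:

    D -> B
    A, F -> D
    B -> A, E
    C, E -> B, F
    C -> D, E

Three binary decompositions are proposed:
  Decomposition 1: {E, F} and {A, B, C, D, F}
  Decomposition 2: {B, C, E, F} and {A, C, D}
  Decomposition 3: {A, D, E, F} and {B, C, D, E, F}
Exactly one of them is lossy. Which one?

Decomposition 1: common = {F}, closure = {F} → lossy.
Decomposition 2: common = {C}, closure = {A, B, C, D, E, F} → lossless.
Decomposition 3: common = {D, E, F}, closure = {A, B, D, E, F} → lossless.

Decomposition 1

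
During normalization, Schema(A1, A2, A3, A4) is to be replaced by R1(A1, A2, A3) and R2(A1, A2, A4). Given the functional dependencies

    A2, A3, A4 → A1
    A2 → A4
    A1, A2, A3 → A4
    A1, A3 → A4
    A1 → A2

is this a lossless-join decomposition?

Yes

Common attributes: R1 ∩ R2 = {A1, A2}.
Closure of {A1, A2}: A2 → A4 applies, adding A4. So (A1, A2)⁺ = {A1, A2, A4}.
This closure contains every attribute of R2, so R1 ∩ R2 → R2. The join is lossless.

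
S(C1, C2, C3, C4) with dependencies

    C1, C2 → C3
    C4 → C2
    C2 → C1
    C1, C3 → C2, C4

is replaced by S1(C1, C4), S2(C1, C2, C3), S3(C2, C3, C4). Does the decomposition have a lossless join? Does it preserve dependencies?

Lossless test (chase): Rows 1 and 3 agree on C4; apply C4→C2 and equate their C2 entries. Rows 1 and 3 agree on C2; apply C2→C1 and equate their C1 entries. Rows 2 and 3 agree on C1, C3; apply C1, C3→C2, C4 and equate their C2, C4 entries. Rows 1 and 2 agree on C1, C2; apply C1, C2→C3 and equate their C3 entries. Row 1 is now all distinguished symbols — the join is lossless.
Dependency preservation: C1, C3 → C2, C4 is not contained in any single fragment, but the restricted closure of its left-hand side across the fragments still reaches the right-hand side; the remaining FDs each lie inside some fragment. All dependencies are preserved.

lossless and dependency-preserving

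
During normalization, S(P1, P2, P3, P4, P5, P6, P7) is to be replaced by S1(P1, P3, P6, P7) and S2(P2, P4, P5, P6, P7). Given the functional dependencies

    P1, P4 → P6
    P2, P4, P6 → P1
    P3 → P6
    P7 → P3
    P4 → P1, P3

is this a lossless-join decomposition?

No

Common attributes: S1 ∩ S2 = {P6, P7}.
Closure of {P6, P7}: P7 → P3 applies, adding P3. So (P6, P7)⁺ = {P3, P6, P7}.
The closure contains neither all of S1 = {P1, P3, P6, P7} nor all of S2 = {P2, P4, P5, P6, P7}, so the common attributes are not a superkey of either fragment. The join is lossy.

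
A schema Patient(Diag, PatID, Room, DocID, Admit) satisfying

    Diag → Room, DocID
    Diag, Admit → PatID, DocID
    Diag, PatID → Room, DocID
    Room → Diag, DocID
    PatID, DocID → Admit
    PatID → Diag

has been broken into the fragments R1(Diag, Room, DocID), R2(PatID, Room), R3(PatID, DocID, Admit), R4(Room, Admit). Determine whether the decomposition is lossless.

Chase test. Columns are Diag, PatID, Room, DocID, Admit; row i has aⱼ where attribute j ∈ Ri, else bᵢⱼ.
Initial tableau (one row per fragment):
  row 1: a1 b12 a3 a4 b15
  row 2: b21 a2 a3 b24 b25
  row 3: b31 a2 b33 a4 a5
  row 4: b41 b42 a3 b44 a5
Rows 1 and 2 agree on Room; apply Room→Diag, DocID and equate their Diag, DocID entries.
Rows 1 and 4 agree on Room; apply Room→Diag, DocID and equate their Diag, DocID entries.
Rows 2 and 3 agree on PatID, DocID; apply PatID, DocID→Admit and equate their Admit entries.
Rows 2 and 3 agree on PatID; apply PatID→Diag and equate their Diag entries.
Rows 1 and 3 agree on Diag; apply Diag→Room, DocID and equate their Room, DocID entries.
Rows 2 and 4 agree on Diag, Admit; apply Diag, Admit→PatID, DocID and equate their PatID, DocID entries.
Row 2 is now all distinguished symbols — the join is lossless.

Yes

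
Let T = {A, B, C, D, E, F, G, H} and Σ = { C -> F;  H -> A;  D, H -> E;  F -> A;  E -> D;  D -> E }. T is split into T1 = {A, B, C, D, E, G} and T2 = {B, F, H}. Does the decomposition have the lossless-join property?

No

Common attributes: T1 ∩ T2 = {B}.
No dependency enlarges {B}, so (B)⁺ = {B}.
The closure contains neither all of T1 = {A, B, C, D, E, G} nor all of T2 = {B, F, H}, so the common attributes are not a superkey of either fragment. The join is lossy.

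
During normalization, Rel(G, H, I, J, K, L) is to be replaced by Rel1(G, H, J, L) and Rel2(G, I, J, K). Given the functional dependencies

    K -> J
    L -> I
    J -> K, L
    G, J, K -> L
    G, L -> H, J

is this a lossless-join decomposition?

Common attributes: Rel1 ∩ Rel2 = {G, J}.
Closure of {G, J}: J → K, L applies, adding K, L; G, L → H, J applies, adding H; L → I applies, adding I. So (G, J)⁺ = {G, H, I, J, K, L}.
This closure contains every attribute of Rel1, so Rel1 ∩ Rel2 → Rel1. The join is lossless.

Yes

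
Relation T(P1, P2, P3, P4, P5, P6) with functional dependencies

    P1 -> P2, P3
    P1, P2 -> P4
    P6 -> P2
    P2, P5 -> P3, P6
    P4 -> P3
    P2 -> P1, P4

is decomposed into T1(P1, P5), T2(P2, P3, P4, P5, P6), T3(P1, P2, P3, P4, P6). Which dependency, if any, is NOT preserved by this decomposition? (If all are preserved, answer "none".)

P1 → P2, P3 lies within T3.
P1, P2 → P4 lies within T3.
P6 → P2 lies within T2.
P2, P5 → P3, P6 lies within T2.
P4 → P3 lies within T2.
P2 → P1, P4 lies within T3.
Every dependency is enforceable on the fragments, so the decomposition is dependency-preserving.

none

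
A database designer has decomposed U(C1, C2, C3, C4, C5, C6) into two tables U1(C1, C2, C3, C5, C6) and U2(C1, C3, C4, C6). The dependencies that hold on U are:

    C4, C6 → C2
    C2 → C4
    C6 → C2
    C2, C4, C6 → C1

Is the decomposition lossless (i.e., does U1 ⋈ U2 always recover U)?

Common attributes: U1 ∩ U2 = {C1, C3, C6}.
Closure of {C1, C3, C6}: C6 → C2 applies, adding C2; C2 → C4 applies, adding C4. So (C1, C3, C6)⁺ = {C1, C2, C3, C4, C6}.
This closure contains every attribute of U2, so U1 ∩ U2 → U2. The join is lossless.

Yes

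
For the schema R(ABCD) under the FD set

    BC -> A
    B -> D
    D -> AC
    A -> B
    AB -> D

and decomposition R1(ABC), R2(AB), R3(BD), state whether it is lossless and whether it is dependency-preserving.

lossless and dependency-preserving

Lossless test (chase): Rows 1 and 2 agree on B; apply B→D and equate their D entries. Rows 1 and 3 agree on B; apply B→D and equate their D entries. Rows 1 and 2 agree on D; apply D→AC and equate their AC entries. Rows 1 and 3 agree on D; apply D→AC and equate their AC entries. Row 1 is now all distinguished symbols — the join is lossless.
Dependency preservation: D → AC; AB → D are not contained in any single fragment, but the restricted closure of each left-hand side across the fragments still reaches the right-hand side; the remaining FDs each lie inside some fragment. All dependencies are preserved.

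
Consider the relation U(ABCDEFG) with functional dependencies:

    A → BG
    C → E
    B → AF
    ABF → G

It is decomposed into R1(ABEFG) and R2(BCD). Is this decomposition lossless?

Common attributes: R1 ∩ R2 = {B}.
Closure of {B}: B → AF applies, adding AF; ABF → G applies, adding G. So (B)⁺ = {ABFG}.
The closure contains neither all of R1 = {ABEFG} nor all of R2 = {BCD}, so the common attributes are not a superkey of either fragment. The join is lossy.

No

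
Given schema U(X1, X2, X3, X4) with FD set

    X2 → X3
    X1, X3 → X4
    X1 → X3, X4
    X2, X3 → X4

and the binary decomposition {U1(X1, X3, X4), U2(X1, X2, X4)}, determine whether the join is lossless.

Common attributes: U1 ∩ U2 = {X1, X4}.
Closure of {X1, X4}: X1 → X3, X4 applies, adding X3. So (X1, X4)⁺ = {X1, X3, X4}.
This closure contains every attribute of U1, so U1 ∩ U2 → U1. The join is lossless.

Yes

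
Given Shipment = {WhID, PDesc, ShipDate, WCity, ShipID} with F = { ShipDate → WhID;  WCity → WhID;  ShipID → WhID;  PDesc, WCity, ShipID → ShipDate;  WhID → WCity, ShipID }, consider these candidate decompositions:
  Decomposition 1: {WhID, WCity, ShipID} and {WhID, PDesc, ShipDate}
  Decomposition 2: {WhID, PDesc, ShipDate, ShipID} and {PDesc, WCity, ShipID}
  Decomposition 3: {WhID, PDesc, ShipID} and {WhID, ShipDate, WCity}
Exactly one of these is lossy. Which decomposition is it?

Decomposition 1: common = {WhID}, closure = {WhID, WCity, ShipID} → lossless.
Decomposition 2: common = {PDesc, ShipID}, closure = {WhID, PDesc, ShipDate, WCity, ShipID} → lossless.
Decomposition 3: common = {WhID}, closure = {WhID, WCity, ShipID} → lossy.

Decomposition 3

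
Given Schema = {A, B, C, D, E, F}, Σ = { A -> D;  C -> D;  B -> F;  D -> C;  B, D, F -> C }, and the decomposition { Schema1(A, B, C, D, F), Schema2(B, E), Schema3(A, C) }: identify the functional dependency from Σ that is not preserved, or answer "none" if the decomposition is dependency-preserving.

A → D lies within Schema1.
C → D lies within Schema1.
B → F lies within Schema1.
D → C lies within Schema1.
B, D, F → C lies within Schema1.
Every dependency is enforceable on the fragments, so the decomposition is dependency-preserving.

none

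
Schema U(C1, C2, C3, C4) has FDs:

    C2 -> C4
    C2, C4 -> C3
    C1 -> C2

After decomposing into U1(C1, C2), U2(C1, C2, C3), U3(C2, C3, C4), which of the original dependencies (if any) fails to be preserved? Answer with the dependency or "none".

none

C2 → C4 lies within U3.
C2, C4 → C3 lies within U3.
C1 → C2 lies within U1.
Every dependency is enforceable on the fragments, so the decomposition is dependency-preserving.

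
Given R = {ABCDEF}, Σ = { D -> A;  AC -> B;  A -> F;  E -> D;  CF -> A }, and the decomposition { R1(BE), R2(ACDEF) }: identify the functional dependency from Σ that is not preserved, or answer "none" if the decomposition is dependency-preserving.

Check AC → B: no single fragment contains all of {ABC}, and the restricted closure of {AC} across the fragments never reaches {B}.
D → A is preserved.
A → F is preserved.
E → D is preserved.
CF → A is preserved.

AC -> B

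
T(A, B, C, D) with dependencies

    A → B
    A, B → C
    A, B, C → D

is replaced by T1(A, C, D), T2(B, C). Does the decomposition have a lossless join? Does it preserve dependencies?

lossy and not dependency-preserving

Lossless test: (C)⁺ = {C}, which is a superkey of neither fragment — lossy.
Dependency preservation: the restricted closure of {A} across the fragments never reaches {B}, so A → B cannot be enforced without a join — not preserved.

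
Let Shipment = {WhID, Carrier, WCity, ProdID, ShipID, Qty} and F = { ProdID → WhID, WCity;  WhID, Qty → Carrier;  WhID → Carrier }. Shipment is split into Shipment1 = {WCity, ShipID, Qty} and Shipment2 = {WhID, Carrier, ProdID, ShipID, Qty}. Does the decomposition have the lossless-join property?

No

Common attributes: Shipment1 ∩ Shipment2 = {ShipID, Qty}.
No dependency enlarges {ShipID, Qty}, so (ShipID, Qty)⁺ = {ShipID, Qty}.
The closure contains neither all of Shipment1 = {WCity, ShipID, Qty} nor all of Shipment2 = {WhID, Carrier, ProdID, ShipID, Qty}, so the common attributes are not a superkey of either fragment. The join is lossy.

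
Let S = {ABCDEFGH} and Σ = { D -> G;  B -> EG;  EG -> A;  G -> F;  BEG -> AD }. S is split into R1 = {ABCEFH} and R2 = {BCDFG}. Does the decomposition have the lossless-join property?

Yes

Common attributes: R1 ∩ R2 = {BCF}.
Closure of {BCF}: B → EG applies, adding EG; EG → A applies, adding A; BEG → AD applies, adding D. So (BCF)⁺ = {ABCDEFG}.
This closure contains every attribute of R2, so R1 ∩ R2 → R2. The join is lossless.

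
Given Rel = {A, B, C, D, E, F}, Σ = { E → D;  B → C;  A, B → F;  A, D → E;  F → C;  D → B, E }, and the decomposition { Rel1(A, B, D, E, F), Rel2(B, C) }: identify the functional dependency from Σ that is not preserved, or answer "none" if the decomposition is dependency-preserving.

F → C

Check F → C: no single fragment contains all of {C, F}, and the restricted closure of {F} across the fragments never reaches {C}.
E → D is preserved.
B → C is preserved.
A, B → F is preserved.
A, D → E is preserved.
D → B, E is preserved.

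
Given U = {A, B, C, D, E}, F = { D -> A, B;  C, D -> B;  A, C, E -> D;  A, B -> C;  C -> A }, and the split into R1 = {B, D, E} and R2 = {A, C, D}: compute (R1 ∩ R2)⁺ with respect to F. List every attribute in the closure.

R1 ∩ R2 = {D}.
D → A, B applies, adding A, B
A, B → C applies, adding C
Closure: {A, B, C, D}.

A, B, C, D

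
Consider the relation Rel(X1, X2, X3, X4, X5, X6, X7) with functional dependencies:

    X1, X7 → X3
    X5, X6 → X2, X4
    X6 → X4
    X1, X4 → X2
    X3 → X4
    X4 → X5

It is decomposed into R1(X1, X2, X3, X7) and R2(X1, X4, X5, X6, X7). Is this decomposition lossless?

Common attributes: R1 ∩ R2 = {X1, X7}.
Closure of {X1, X7}: X1, X7 → X3 applies, adding X3; X3 → X4 applies, adding X4; X4 → X5 applies, adding X5; X1, X4 → X2 applies, adding X2. So (X1, X7)⁺ = {X1, X2, X3, X4, X5, X7}.
This closure contains every attribute of R1, so R1 ∩ R2 → R1. The join is lossless.

Yes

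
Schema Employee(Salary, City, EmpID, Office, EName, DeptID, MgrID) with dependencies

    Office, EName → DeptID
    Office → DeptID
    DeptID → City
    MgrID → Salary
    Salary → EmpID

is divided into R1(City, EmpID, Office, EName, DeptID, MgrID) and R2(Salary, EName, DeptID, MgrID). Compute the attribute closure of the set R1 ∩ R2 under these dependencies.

Salary, City, EmpID, EName, DeptID, MgrID

R1 ∩ R2 = {EName, DeptID, MgrID}.
DeptID → City applies, adding City
MgrID → Salary applies, adding Salary
Salary → EmpID applies, adding EmpID
Closure: {Salary, City, EmpID, EName, DeptID, MgrID}.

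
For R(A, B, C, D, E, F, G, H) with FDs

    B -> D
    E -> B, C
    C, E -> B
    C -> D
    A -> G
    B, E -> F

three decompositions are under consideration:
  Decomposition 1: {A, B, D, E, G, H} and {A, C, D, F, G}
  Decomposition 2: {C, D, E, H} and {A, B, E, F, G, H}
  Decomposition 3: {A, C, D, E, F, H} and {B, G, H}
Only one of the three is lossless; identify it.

Decomposition 2

Decomposition 1: common = {A, D, G}, closure = {A, D, G} → lossy.
Decomposition 2: common = {E, H}, closure = {B, C, D, E, F, H} → lossless.
Decomposition 3: common = {H}, closure = {H} → lossy.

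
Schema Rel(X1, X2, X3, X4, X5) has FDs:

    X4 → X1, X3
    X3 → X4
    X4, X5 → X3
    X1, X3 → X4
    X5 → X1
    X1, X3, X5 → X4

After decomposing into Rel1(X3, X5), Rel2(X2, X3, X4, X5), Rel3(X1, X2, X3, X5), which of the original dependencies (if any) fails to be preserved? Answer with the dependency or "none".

none

X4 → X1, X3: restricted closure across fragments reaches X1, X3.
X3 → X4 lies within Rel2.
X4, X5 → X3 lies within Rel2.
X1, X3 → X4: restricted closure across fragments reaches X4.
X5 → X1 lies within Rel3.
X1, X3, X5 → X4: restricted closure across fragments reaches X4.
Every dependency is enforceable on the fragments, so the decomposition is dependency-preserving.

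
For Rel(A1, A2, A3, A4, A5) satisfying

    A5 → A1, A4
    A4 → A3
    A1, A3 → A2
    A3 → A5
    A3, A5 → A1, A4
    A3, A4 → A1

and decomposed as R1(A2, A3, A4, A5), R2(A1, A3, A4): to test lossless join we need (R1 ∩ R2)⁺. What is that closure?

A1, A2, A3, A4, A5

R1 ∩ R2 = {A3, A4}.
A3 → A5 applies, adding A5
A3, A5 → A1, A4 applies, adding A1
A1, A3 → A2 applies, adding A2
Closure: {A1, A2, A3, A4, A5}.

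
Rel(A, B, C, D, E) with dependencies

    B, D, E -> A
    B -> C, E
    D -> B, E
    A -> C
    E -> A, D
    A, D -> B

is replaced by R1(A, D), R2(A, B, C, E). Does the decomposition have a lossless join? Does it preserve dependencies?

lossy and not dependency-preserving

Lossless test: (A)⁺ = {A, C}, which is a superkey of neither fragment — lossy.
Dependency preservation: the restricted closure of {D} across the fragments never reaches {B, E}, so D → B, E cannot be enforced without a join — not preserved.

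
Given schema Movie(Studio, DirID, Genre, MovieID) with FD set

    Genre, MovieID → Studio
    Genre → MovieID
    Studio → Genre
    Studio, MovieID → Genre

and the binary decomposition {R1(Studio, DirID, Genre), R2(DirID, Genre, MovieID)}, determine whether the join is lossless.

Common attributes: R1 ∩ R2 = {DirID, Genre}.
Closure of {DirID, Genre}: Genre → MovieID applies, adding MovieID; Genre, MovieID → Studio applies, adding Studio. So (DirID, Genre)⁺ = {Studio, DirID, Genre, MovieID}.
This closure contains every attribute of R1, so R1 ∩ R2 → R1. The join is lossless.

Yes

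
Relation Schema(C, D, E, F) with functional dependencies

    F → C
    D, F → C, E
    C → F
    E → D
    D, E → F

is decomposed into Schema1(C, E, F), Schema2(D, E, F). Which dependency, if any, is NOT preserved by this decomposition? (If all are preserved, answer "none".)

F → C lies within Schema1.
D, F → C, E: restricted closure across fragments reaches C, E.
C → F lies within Schema1.
E → D lies within Schema2.
D, E → F lies within Schema2.
Every dependency is enforceable on the fragments, so the decomposition is dependency-preserving.

none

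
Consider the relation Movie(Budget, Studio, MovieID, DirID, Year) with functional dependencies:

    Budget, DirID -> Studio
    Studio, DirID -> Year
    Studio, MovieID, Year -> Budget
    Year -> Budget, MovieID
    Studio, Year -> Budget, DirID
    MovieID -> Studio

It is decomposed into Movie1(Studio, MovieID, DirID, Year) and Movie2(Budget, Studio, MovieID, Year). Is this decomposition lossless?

Yes

Common attributes: Movie1 ∩ Movie2 = {Studio, MovieID, Year}.
Closure of {Studio, MovieID, Year}: Studio, MovieID, Year → Budget applies, adding Budget; Studio, Year → Budget, DirID applies, adding DirID. So (Studio, MovieID, Year)⁺ = {Budget, Studio, MovieID, DirID, Year}.
This closure contains every attribute of Movie1, so Movie1 ∩ Movie2 → Movie1. The join is lossless.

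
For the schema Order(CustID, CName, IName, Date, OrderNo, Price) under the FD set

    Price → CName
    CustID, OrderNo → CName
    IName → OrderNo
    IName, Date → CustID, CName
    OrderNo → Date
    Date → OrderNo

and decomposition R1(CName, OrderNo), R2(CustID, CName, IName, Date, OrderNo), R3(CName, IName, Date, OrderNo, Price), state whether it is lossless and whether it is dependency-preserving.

lossless and dependency-preserving

Lossless test (chase): Rows 2 and 3 agree on IName, Date; apply IName, Date→CustID, CName and equate their CustID, CName entries. Rows 1 and 2 agree on OrderNo; apply OrderNo→Date and equate their Date entries. Row 3 is now all distinguished symbols — the join is lossless.
Dependency preservation: every FD's attributes lie within a single fragment, so each can be enforced locally — preserved.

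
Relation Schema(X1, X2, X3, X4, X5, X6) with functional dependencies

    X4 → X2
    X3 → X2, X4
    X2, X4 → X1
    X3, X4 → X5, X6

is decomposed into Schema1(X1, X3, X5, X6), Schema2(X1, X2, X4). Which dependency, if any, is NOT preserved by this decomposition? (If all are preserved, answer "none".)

Check X3 → X2, X4: no single fragment contains all of {X2, X3, X4}, and the restricted closure of {X3} across the fragments never reaches {X2, X4}.
X4 → X2 is preserved.
X2, X4 → X1 is preserved.
X3, X4 → X5, X6 is preserved.

X3 → X2, X4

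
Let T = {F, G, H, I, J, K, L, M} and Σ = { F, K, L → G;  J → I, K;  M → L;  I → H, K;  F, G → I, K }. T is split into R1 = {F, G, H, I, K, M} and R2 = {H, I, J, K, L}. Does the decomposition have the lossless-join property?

No

Common attributes: R1 ∩ R2 = {H, I, K}.
No dependency enlarges {H, I, K}, so (H, I, K)⁺ = {H, I, K}.
The closure contains neither all of R1 = {F, G, H, I, K, M} nor all of R2 = {H, I, J, K, L}, so the common attributes are not a superkey of either fragment. The join is lossy.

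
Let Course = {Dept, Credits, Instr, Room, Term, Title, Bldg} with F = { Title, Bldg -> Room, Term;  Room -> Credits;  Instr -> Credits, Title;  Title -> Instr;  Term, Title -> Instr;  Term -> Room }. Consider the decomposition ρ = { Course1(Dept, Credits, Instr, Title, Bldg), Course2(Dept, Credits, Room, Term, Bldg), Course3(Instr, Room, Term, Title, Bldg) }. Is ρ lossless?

Yes

Chase test. Columns are Dept, Credits, Instr, Room, Term, Title, Bldg; row i has aⱼ where attribute j ∈ Coursei, else bᵢⱼ.
Initial tableau (one row per fragment):
  row 1: a1 a2 a3 b14 b15 a6 a7
  row 2: a1 a2 b23 a4 a5 b26 a7
  row 3: b31 b32 a3 a4 a5 a6 a7
Rows 1 and 3 agree on Title, Bldg; apply Title, Bldg→Room, Term and equate their Room, Term entries.
Rows 1 and 3 agree on Room; apply Room→Credits and equate their Credits entries.
Row 1 is now all distinguished symbols — the join is lossless.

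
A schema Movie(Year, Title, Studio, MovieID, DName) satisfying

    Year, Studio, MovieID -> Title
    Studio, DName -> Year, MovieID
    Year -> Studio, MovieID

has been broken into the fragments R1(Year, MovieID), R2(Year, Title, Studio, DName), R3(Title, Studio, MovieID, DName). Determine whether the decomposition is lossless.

Chase test. Columns are Year, Title, Studio, MovieID, DName; row i has aⱼ where attribute j ∈ Ri, else bᵢⱼ.
Initial tableau (one row per fragment):
  row 1: a1 b12 b13 a4 b15
  row 2: a1 a2 a3 b24 a5
  row 3: b31 a2 a3 a4 a5
Rows 2 and 3 agree on Studio, DName; apply Studio, DName→Year, MovieID and equate their Year, MovieID entries.
Rows 1 and 2 agree on Year; apply Year→Studio, MovieID and equate their Studio, MovieID entries.
Rows 1 and 2 agree on Year, Studio, MovieID; apply Year, Studio, MovieID→Title and equate their Title entries.
Row 2 is now all distinguished symbols — the join is lossless.

Yes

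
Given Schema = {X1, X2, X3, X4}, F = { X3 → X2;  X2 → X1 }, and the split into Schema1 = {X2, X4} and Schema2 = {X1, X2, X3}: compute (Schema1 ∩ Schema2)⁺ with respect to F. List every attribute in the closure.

Schema1 ∩ Schema2 = {X2}.
X2 → X1 applies, adding X1
Closure: {X1, X2}.

X1, X2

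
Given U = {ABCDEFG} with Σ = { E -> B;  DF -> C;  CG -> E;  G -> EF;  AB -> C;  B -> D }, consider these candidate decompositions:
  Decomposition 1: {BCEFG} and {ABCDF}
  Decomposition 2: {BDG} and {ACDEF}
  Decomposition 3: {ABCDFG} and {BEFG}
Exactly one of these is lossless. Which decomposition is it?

Decomposition 1: common = {BCF}, closure = {BCDF} → lossy.
Decomposition 2: common = {D}, closure = {D} → lossy.
Decomposition 3: common = {BFG}, closure = {BCDEFG} → lossless.

Decomposition 3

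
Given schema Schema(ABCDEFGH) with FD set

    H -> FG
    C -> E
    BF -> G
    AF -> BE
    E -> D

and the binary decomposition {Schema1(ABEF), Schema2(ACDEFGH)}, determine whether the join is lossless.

Yes

Common attributes: Schema1 ∩ Schema2 = {AEF}.
Closure of {AEF}: AF → BE applies, adding B; E → D applies, adding D; BF → G applies, adding G. So (AEF)⁺ = {ABDEFG}.
This closure contains every attribute of Schema1, so Schema1 ∩ Schema2 → Schema1. The join is lossless.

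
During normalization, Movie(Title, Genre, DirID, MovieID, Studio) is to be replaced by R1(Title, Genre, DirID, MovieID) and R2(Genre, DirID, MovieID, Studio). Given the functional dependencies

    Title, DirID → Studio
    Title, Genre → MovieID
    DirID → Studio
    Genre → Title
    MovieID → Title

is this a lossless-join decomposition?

Yes

Common attributes: R1 ∩ R2 = {Genre, DirID, MovieID}.
Closure of {Genre, DirID, MovieID}: DirID → Studio applies, adding Studio; Genre → Title applies, adding Title. So (Genre, DirID, MovieID)⁺ = {Title, Genre, DirID, MovieID, Studio}.
This closure contains every attribute of R1, so R1 ∩ R2 → R1. The join is lossless.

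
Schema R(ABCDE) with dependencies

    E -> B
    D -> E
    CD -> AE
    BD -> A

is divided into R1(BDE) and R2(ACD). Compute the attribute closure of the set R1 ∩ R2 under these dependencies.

R1 ∩ R2 = {D}.
D → E applies, adding E
E → B applies, adding B
BD → A applies, adding A
Closure: {ABDE}.

ABDE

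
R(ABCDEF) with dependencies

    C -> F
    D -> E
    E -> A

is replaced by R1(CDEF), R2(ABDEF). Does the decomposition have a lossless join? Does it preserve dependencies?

Lossless test: (DEF)⁺ = {ADEF}, which is a superkey of neither fragment — lossy.
Dependency preservation: every FD's attributes lie within a single fragment, so each can be enforced locally — preserved.

lossy but dependency-preserving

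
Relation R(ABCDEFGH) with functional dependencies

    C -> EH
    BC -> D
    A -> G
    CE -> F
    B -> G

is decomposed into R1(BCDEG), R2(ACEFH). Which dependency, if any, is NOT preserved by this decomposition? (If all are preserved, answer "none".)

A -> G

Check A → G: no single fragment contains all of {AG}, and the restricted closure of {A} across the fragments never reaches {G}.
C → EH is preserved.
BC → D is preserved.
CE → F is preserved.
B → G is preserved.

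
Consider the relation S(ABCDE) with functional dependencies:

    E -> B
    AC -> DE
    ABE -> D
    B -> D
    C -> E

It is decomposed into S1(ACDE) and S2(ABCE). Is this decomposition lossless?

Yes

Common attributes: S1 ∩ S2 = {ACE}.
Closure of {ACE}: E → B applies, adding B; AC → DE applies, adding D. So (ACE)⁺ = {ABCDE}.
This closure contains every attribute of S1, so S1 ∩ S2 → S1. The join is lossless.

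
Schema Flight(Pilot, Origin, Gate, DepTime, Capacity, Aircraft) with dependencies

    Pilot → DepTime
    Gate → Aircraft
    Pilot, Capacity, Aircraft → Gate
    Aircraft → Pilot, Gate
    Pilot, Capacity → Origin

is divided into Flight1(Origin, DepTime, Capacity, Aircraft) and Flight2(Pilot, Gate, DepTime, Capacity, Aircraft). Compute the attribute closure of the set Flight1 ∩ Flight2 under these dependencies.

Flight1 ∩ Flight2 = {DepTime, Capacity, Aircraft}.
Aircraft → Pilot, Gate applies, adding Pilot, Gate
Pilot, Capacity → Origin applies, adding Origin
Closure: {Pilot, Origin, Gate, DepTime, Capacity, Aircraft}.

Pilot, Origin, Gate, DepTime, Capacity, Aircraft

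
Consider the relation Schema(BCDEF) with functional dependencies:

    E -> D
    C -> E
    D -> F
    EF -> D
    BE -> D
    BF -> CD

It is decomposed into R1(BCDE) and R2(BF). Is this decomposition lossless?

No

Common attributes: R1 ∩ R2 = {B}.
No dependency enlarges {B}, so (B)⁺ = {B}.
The closure contains neither all of R1 = {BCDE} nor all of R2 = {BF}, so the common attributes are not a superkey of either fragment. The join is lossy.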